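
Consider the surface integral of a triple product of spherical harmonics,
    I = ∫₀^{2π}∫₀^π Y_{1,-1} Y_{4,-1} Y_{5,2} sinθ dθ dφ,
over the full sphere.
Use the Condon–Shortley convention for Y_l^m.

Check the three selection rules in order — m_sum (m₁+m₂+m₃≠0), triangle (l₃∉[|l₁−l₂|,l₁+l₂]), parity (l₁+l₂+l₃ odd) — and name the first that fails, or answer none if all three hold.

azimuthal sum: -1 − 1 + 2 = 0  ✓
3 ≤ 5 ≤ 5 (triangle on l)  ✓
L = 1 + 4 + 5 = 10 (even)  ✓

none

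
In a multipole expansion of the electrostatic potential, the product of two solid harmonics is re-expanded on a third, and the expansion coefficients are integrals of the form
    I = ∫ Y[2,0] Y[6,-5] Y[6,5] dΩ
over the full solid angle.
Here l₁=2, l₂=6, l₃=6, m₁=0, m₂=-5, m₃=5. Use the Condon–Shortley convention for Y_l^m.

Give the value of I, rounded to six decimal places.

Checks pass: Σm=0; 14 even; l₃=6∈[4,8].
(2·2+1)(2·6+1)(2·6+1) = 845
Δ: 2! 2! 10! / 15! → 1/90090
sum: t=0:+1/69120 t=1:−1/14400 t=2:+1/69120 = -7/172800
3j²(2 6 6; 0 0 0) = Δ·Π!·Σ² = 14/715  (sign -1)
sum: t=0:+1/1451520 t=1:−1/3628800 = 1/2419200
3j²(2 6 6; 0 -5 5) = Δ·Π!·Σ² = 11/910  (sign -1)
combine: 4πI² = 845·14/715·11/910 = 1/5
take √, sign +1: I = 0.12615663

0.126157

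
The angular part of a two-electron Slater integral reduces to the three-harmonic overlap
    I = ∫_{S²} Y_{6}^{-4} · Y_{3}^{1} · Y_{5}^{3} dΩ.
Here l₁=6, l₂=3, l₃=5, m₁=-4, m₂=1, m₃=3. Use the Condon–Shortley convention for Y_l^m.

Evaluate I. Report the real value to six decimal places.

m-sum 0 ✓  L=14 even ✓  3≤5≤9 ✓
Π(2lᵢ+1) = 13×7×11 = 1001
triangle coeff Δ(6,3,5) = 1/675675
Σ_t [1,3]: t=1:−1/8640 t=2:+1/2304 t=3:−1/8640 = 7/34560
(3j)²=7/429 [(6 3 5; 0 0 0)], sign=-1
Σ_t [2,4]: t=2:+1/322560 t=3:−1/30240 t=4:+1/69120 = -1/64512
(3j)²=10/1001 [(6 3 5; -4 1 3)], sign=-1
⇒ 4πI² = 70/429
I = (+1)√(70/429/(4π)) = 0.11395029

0.113950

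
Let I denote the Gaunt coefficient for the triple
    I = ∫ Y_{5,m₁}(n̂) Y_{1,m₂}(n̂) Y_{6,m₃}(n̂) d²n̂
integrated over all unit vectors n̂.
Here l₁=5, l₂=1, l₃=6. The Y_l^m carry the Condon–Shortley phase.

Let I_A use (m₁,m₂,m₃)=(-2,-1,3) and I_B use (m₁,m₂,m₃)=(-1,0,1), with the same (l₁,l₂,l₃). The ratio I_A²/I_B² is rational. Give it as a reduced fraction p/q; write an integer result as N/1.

36/35

Same 5,1,6: normalisation and zero-m 3j drop out of the ratio.
A: Δ: 0! 10! 2! / 13! → 1/858; sum: t=0:+1/60480 = 1/60480; 3j²(5 1 6; -2 -1 3) = Δ·Π!·Σ² = 6/143  (sign -1)
B: Δ: 0! 10! 2! / 13! → 1/858; sum: t=0:+1/17280 = 1/17280; 3j²(5 1 6; -1 0 1) = Δ·Π!·Σ² = 35/858  (sign -1)
I_A²/I_B² = (6/143)/(35/858) = 36/35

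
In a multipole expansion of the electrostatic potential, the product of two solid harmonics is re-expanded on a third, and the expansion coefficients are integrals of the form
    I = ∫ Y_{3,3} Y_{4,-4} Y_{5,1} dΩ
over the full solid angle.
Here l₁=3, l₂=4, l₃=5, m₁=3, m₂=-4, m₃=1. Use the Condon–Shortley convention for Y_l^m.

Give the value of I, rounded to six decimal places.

Checks pass: Σm=0; 12 even; l₃=5∈[1,7].
(2·3+1)(2·4+1)(2·5+1) = 693
Δ: 2! 4! 6! / 13! → 1/180180
sum: t=0:+1/576 t=1:−1/144 t=2:+1/576 = -1/288
3j²(3 4 5; 0 0 0) = Δ·Π!·Σ² = 20/1001  (sign +1)
sum: t=0:+1/34560 = 1/34560
3j²(3 4 5; 3 -4 1) = Δ·Π!·Σ² = 1/429  (sign +1)
combine: 4πI² = 693·20/1001·1/429 = 60/1859
take √, sign +1: I = 0.05067935

0.050679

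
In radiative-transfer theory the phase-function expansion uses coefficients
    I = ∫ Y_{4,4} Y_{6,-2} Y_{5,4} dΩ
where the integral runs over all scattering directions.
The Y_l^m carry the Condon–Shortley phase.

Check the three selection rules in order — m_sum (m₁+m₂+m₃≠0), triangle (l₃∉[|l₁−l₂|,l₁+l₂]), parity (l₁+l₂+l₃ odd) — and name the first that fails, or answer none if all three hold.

m_sum

m₁+m₂+m₃ = 4 − 2 + 4 = 6  ✗
triangle: |4−6|=2 ≤ l₃=5 ≤ 4+6=10
parity: l₁+l₂+l₃ = 15 is odd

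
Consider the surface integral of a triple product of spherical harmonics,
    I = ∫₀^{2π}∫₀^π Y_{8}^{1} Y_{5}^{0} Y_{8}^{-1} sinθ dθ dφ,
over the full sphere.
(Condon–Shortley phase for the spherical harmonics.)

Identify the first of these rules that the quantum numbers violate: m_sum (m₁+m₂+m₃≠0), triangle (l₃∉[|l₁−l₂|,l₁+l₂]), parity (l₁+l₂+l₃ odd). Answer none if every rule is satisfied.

m₁+m₂+m₃ = 1 + 0 − 1 = 0  ✓
triangle: |8−5|=3 ≤ l₃=8 ≤ 8+5=13  ✓
parity: l₁+l₂+l₃ = 21 is odd  ✗

parity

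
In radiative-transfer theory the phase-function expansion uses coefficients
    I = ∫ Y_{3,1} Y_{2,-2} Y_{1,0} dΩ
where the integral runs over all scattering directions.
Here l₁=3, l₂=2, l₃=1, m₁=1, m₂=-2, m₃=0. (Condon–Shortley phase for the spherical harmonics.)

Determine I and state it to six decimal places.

1 − 2 + 0 = -1 ≠ 0: azimuthal integral kills it; I = 0

0.000000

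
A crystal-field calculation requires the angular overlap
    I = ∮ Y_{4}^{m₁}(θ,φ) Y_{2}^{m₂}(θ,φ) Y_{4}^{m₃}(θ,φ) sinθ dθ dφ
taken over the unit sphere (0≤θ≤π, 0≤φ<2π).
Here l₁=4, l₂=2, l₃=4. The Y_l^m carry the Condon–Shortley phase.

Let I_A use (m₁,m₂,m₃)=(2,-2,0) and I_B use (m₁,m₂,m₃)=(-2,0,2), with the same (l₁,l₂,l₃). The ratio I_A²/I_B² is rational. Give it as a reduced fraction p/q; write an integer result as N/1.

135/16

l's match ⇒ only the (l;m) 3-j factors differ between A and B.
A: triangle coeff Δ(4,2,4) = 1/13860; Σ_t [0,0]: t=0:+1/192 = 1/192; (3j)²=3/77 [(4 2 4; 2 -2 0)], sign=+1
B: triangle coeff Δ(4,2,4) = 1/13860; Σ_t [0,2]: t=0:+1/2880 t=1:−1/120 t=2:+1/192 = -1/360; (3j)²=16/3465 [(4 2 4; -2 0 2)], sign=-1
I_A²/I_B² = (3/77)/(16/3465) = 135/16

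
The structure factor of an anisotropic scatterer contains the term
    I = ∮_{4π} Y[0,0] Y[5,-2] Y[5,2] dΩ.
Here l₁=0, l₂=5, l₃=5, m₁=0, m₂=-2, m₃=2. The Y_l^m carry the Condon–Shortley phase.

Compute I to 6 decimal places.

0.282095

Checks pass: Σm=0; 10 even; l₃=5∈[5,5].
(2·0+1)(2·5+1)(2·5+1) = 121
Δ: 0! 0! 10! / 11! → 1/11
sum: t=0:+1/14400 = 1/14400
3j²(0 5 5; 0 0 0) = Δ·Π!·Σ² = 1/11  (sign -1)
sum: t=0:+1/30240 = 1/30240
3j²(0 5 5; 0 -2 2) = Δ·Π!·Σ² = 1/11  (sign -1)
combine: 4πI² = 121·1/11·1/11 = 1/1
take √, sign +1: I = 0.28209479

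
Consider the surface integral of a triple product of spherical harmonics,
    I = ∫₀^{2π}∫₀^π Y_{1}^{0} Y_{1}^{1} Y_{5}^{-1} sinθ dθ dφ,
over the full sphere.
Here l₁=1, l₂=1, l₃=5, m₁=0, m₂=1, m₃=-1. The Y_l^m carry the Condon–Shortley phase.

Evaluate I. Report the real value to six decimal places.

0.000000

|1−1|≤5≤1+1 violated ⇒ I = 0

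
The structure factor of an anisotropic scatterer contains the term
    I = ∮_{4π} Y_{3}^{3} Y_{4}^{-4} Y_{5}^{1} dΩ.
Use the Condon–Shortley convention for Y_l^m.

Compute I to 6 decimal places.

0.050679

Rules hold: Σm=0, L=12 even, 1≤5≤7.
N = 7·9·11 = 693
Δ = 2!·4!·6!/13! = 1/180180
Racah Σ t=0..2: t=0:+1/576 t=1:−1/144 t=2:+1/576 = -1/288
⇒ 3j(3 4 5; 0 0 0)² = 20/1001, sgn +1
Racah Σ t=0..0: t=0:+1/34560 = 1/34560
⇒ 3j(3 4 5; 3 -4 1)² = 1/429, sgn +1
4πI² = N·(3j₀)²·(3jₘ)² = 60/1859
I = +1·√(0.0322754/4π) = 0.05067935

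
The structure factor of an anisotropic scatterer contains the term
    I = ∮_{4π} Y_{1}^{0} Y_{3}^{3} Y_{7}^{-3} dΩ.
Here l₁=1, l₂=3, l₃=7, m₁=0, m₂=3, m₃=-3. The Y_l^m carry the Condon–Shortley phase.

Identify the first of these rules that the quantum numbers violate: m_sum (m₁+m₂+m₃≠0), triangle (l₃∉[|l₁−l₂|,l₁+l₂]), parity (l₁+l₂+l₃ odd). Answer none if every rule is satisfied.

triangle

m₁+m₂+m₃ = 0 + 3 − 3 = 0  ✓
triangle: |1−3|=2 ≤ l₃=7 ≤ 1+3=4  ✗
parity: l₁+l₂+l₃ = 11 is odd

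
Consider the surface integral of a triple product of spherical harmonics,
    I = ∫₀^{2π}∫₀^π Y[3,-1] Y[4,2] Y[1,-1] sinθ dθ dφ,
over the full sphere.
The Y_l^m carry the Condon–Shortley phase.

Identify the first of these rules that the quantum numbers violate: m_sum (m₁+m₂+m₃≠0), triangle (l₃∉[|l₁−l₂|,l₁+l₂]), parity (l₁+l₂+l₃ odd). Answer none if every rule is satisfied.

none

azimuthal sum: -1 + 2 − 1 = 0  ✓
1 ≤ 1 ≤ 7 (triangle on l)  ✓
L = 3 + 4 + 1 = 8 (even)  ✓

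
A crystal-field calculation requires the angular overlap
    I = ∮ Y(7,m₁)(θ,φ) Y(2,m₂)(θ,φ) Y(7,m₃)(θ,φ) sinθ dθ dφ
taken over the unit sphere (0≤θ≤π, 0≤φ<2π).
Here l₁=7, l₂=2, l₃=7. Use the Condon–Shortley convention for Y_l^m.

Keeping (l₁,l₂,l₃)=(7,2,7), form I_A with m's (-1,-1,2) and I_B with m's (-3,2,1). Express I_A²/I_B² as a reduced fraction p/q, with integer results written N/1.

9/50

Shared (l₁,l₂,l₃)=(7,2,7): N and (l;000)² cancel in I_A²/I_B².
A: Δ = 2!·12!·2!/17! = 1/185640; Racah Σ t=0..1: t=0:+1/1935360 t=1:−1/1209600 = -1/3225600; ⇒ 3j(7 2 7; -1 -1 2)² = 243/61880, sgn +1
B: Δ = 2!·12!·2!/17! = 1/185640; Racah Σ t=2..2: t=2:+1/3870720 = 1/3870720; ⇒ 3j(7 2 7; -3 2 1)² = 135/6188, sgn +1
I_A²/I_B² = (243/61880)/(135/6188) = 9/50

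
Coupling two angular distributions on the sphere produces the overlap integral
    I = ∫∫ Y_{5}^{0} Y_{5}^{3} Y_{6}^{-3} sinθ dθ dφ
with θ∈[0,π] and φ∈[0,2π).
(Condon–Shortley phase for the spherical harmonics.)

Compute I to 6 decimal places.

0.132857

Checks pass: Σm=0; 16 even; l₃=6∈[0,10].
(2·5+1)(2·5+1)(2·6+1) = 1573
Δ: 4! 6! 6! / 17! → 1/28588560
sum: t=0:+1/345600 t=1:−1/13824 t=2:+1/5184 t=3:−1/13824 t=4:+1/345600 = 7/129600
3j²(5 5 6; 0 0 0) = Δ·Π!·Σ² = 80/7293  (sign +1)
sum: t=2:+1/103680 t=3:−1/34560 t=4:+1/138240 = -1/82944
3j²(5 5 6; 0 3 -3) = Δ·Π!·Σ² = 125/9724  (sign +1)
combine: 4πI² = 1573·80/7293·125/9724 = 2500/11271
take √, sign +1: I = 0.13285682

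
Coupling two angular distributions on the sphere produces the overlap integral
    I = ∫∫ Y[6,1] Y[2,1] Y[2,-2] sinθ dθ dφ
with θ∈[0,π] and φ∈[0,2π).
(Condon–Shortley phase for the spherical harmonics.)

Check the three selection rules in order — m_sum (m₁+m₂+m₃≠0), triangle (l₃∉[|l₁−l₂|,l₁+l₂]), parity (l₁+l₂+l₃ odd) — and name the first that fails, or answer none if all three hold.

triangle

m₁+m₂+m₃ = 1 + 1 − 2 = 0  ✓
triangle: |6−2|=4 ≤ l₃=2 ≤ 6+2=8  ✗
parity: l₁+l₂+l₃ = 10 is even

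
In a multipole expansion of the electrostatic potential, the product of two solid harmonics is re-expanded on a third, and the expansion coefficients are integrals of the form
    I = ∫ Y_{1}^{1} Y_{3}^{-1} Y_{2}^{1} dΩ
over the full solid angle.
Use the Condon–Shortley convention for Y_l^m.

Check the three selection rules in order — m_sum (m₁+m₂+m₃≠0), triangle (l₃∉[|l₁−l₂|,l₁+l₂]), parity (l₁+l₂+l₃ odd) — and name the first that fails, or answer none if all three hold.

m_sum

Σmᵢ = 1  ✗
l₃∈[|l₁−l₂|,l₁+l₂]=[2,4], have l₃=2
Σlᵢ = 6 ⇒ even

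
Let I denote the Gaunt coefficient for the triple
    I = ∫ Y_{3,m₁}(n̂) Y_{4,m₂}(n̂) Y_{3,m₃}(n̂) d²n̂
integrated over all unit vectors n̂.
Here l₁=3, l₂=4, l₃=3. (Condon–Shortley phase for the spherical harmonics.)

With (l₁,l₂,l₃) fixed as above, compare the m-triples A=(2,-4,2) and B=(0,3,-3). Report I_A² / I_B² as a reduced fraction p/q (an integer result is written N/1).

Same 3,4,3: normalisation and zero-m 3j drop out of the ratio.
A: Δ: 4! 2! 4! / 11! → 1/34650; sum: t=0:+1/576 = 1/576; 3j²(3 4 3; 2 -4 2) = Δ·Π!·Σ² = 5/99  (sign -1)
B: Δ: 4! 2! 4! / 11! → 1/34650; sum: t=3:−1/288 = -1/288; 3j²(3 4 3; 0 3 -3) = Δ·Π!·Σ² = 1/22  (sign -1)
I_A²/I_B² = (5/99)/(1/22) = 10/9

10/9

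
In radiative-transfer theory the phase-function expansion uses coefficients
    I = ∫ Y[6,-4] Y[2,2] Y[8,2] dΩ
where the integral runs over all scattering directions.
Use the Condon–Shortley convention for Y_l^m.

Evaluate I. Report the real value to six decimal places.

0.032867

Checks pass: Σm=0; 16 even; l₃=8∈[4,8].
(2·6+1)(2·2+1)(2·8+1) = 1105
Δ: 0! 12! 4! / 17! → 1/30940
sum: t=0:+1/2073600 = 1/2073600
3j²(6 2 8; 0 0 0) = Δ·Π!·Σ² = 28/1105  (sign +1)
sum: t=0:+1/174182400 = 1/174182400
3j²(6 2 8; -4 2 2) = Δ·Π!·Σ² = 3/6188  (sign +1)
combine: 4πI² = 1105·28/1105·3/6188 = 3/221
take √, sign +1: I = 0.03286696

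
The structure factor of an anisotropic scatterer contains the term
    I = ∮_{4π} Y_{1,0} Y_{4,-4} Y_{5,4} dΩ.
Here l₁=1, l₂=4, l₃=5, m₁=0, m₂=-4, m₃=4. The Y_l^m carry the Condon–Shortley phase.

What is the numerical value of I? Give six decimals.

0.147319

Checks pass: Σm=0; 10 even; l₃=5∈[3,5].
(2·1+1)(2·4+1)(2·5+1) = 297
Δ: 0! 2! 8! / 11! → 1/495
sum: t=0:+1/576 = 1/576
3j²(1 4 5; 0 0 0) = Δ·Π!·Σ² = 5/99  (sign -1)
sum: t=0:+1/40320 = 1/40320
3j²(1 4 5; 0 -4 4) = Δ·Π!·Σ² = 1/55  (sign -1)
combine: 4πI² = 297·5/99·1/55 = 3/11
take √, sign +1: I = 0.14731920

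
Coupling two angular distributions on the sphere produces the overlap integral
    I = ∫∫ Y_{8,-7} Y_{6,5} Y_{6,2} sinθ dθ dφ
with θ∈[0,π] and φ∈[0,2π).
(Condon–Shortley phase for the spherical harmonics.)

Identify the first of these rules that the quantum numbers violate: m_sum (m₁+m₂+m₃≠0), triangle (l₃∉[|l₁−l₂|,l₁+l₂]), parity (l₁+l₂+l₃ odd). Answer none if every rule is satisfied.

none

Σmᵢ = 0  ✓
l₃∈[|l₁−l₂|,l₁+l₂]=[2,14], have l₃=6  ✓
Σlᵢ = 20 ⇒ even  ✓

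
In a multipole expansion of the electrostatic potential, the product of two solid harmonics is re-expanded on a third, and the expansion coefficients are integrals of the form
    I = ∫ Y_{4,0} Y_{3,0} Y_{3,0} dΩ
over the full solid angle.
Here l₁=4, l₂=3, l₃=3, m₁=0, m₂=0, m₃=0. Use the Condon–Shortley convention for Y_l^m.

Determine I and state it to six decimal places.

0.153870

Rules hold: Σm=0, L=10 even, 1≤3≤7.
N = 9·7·7 = 441
Δ = 4!·4!·2!/11! = 1/34650
Racah Σ t=1..3: t=1:−1/72 t=2:+1/16 t=3:−1/72 = 5/144
⇒ 3j(4 3 3; 0 0 0)² = 2/77, sgn -1
(m-triple is (0,0,0) — same symbol as above.)
4πI² = N·(3j₀)²·(3jₘ)² = 36/121
I = +1·√(0.297521/4π) = 0.15386989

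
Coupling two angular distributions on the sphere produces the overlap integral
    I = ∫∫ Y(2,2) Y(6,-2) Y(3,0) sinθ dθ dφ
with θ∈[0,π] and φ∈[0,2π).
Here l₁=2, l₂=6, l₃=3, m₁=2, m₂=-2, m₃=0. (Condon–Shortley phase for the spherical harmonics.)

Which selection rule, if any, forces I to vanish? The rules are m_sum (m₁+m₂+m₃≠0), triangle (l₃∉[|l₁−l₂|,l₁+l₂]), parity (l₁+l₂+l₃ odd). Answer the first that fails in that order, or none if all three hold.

m₁+m₂+m₃ = 2 − 2 + 0 = 0  ✓
triangle: |2−6|=4 ≤ l₃=3 ≤ 2+6=8  ✗
parity: l₁+l₂+l₃ = 11 is odd

triangle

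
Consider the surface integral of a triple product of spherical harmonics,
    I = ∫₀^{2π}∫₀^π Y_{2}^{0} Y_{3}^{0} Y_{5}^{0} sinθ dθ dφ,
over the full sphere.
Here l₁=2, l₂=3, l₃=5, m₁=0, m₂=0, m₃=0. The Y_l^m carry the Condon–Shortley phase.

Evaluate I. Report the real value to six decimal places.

0.239615

Rules hold: Σm=0, L=10 even, 1≤5≤5.
N = 5·7·11 = 385
Δ = 0!·4!·6!/11! = 1/2310
Racah Σ t=0..0: t=0:+1/144 = 1/144
⇒ 3j(2 3 5; 0 0 0)² = 10/231, sgn -1
(m-triple is (0,0,0) — same symbol as above.)
4πI² = N·(3j₀)²·(3jₘ)² = 500/693
I = +1·√(0.721501/4π) = 0.23961470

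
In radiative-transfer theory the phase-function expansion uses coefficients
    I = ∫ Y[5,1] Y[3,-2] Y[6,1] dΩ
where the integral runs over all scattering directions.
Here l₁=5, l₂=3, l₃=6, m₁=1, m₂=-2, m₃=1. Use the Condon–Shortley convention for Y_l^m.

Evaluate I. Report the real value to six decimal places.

m-sum 0 ✓  L=14 even ✓  2≤6≤8 ✓
Π(2lᵢ+1) = 11×7×13 = 1001
triangle coeff Δ(5,3,6) = 1/675675
Σ_t [0,2]: t=0:+1/8640 t=1:−1/2304 t=2:+1/8640 = -7/34560
(3j)²=7/429 [(5 3 6; 0 0 0)], sign=-1
Σ_t [0,1]: t=0:+1/6912 t=1:−1/17280 = 1/11520
(3j)²=2/143 [(5 3 6; 1 -2 1)], sign=-1
⇒ 4πI² = 98/429
I = (+1)√(98/429/(4π)) = 0.13482780

0.134828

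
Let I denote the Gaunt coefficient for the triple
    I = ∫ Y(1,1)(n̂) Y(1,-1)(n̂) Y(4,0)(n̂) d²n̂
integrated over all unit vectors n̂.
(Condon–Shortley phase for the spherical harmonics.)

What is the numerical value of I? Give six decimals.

triangle: need 0≤l₃≤2, have 4; I=0

0.000000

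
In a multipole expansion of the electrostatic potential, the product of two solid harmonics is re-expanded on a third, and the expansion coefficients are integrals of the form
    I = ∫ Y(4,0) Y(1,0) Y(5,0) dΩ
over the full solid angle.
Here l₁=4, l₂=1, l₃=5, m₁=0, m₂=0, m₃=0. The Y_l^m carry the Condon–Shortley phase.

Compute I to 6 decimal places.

m-sum 0 ✓  L=10 even ✓  3≤5≤5 ✓
Π(2lᵢ+1) = 9×3×11 = 297
triangle coeff Δ(4,1,5) = 1/495
Σ_t [0,0]: t=0:+1/576 = 1/576
(3j)²=5/99 [(4 1 5; 0 0 0)], sign=-1
(m-triple is (0,0,0) — same symbol as above.)
⇒ 4πI² = 25/33
I = (+1)√(25/33/(4π)) = 0.24553200

0.245532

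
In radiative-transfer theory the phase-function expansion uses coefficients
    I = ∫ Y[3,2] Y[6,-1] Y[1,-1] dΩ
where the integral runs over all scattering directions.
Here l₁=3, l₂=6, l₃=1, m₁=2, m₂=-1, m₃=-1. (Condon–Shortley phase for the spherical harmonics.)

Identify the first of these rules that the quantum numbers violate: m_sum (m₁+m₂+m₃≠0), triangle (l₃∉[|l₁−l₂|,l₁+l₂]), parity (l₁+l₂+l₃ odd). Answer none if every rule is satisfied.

triangle

Σmᵢ = 0  ✓
l₃∈[|l₁−l₂|,l₁+l₂]=[3,9], have l₃=1  ✗
Σlᵢ = 10 ⇒ even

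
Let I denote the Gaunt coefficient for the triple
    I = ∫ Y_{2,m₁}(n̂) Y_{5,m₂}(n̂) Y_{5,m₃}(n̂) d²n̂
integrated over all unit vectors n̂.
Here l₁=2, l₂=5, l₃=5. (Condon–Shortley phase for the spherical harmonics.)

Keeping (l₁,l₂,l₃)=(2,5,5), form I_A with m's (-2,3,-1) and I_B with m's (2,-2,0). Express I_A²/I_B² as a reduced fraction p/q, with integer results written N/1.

Shared (l₁,l₂,l₃)=(2,5,5): N and (l;000)² cancel in I_A²/I_B².
A: Δ = 2!·2!·8!/13! = 1/38610; Racah Σ t=2..2: t=2:+1/5760 = 1/5760; ⇒ 3j(2 5 5; -2 3 -1)² = 56/2145, sgn +1
B: Δ = 2!·2!·8!/13! = 1/38610; Racah Σ t=0..0: t=0:+1/2880 = 1/2880; ⇒ 3j(2 5 5; 2 -2 0)² = 14/429, sgn -1
I_A²/I_B² = (56/2145)/(14/429) = 4/5

4/5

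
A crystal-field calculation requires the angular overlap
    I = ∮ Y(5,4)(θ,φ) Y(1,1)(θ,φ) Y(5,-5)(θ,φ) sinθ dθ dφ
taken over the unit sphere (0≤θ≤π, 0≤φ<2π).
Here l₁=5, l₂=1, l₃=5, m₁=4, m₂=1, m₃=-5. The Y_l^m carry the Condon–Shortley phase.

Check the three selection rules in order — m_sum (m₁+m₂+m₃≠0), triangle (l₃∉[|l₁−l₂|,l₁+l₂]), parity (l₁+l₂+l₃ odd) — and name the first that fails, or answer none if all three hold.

Σmᵢ = 0  ✓
l₃∈[|l₁−l₂|,l₁+l₂]=[4,6], have l₃=5  ✓
Σlᵢ = 11 ⇒ odd  ✗

parity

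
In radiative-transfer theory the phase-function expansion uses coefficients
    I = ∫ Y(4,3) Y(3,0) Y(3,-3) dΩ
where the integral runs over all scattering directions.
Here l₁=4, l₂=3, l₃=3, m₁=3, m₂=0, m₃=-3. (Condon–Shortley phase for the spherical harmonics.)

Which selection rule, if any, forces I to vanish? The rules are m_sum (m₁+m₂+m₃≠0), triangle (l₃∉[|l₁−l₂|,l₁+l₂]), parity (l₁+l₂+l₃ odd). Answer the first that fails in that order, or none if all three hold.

Σmᵢ = 0  ✓
l₃∈[|l₁−l₂|,l₁+l₂]=[1,7], have l₃=3  ✓
Σlᵢ = 10 ⇒ even  ✓

none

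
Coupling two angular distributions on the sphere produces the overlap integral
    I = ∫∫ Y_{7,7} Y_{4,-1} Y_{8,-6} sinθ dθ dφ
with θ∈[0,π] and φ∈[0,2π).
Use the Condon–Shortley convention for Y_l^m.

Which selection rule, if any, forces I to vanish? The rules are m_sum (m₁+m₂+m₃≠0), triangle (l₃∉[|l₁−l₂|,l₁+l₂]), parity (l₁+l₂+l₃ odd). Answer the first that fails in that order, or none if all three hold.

azimuthal sum: 7 − 1 − 6 = 0  ✓
3 ≤ 8 ≤ 11 (triangle on l)  ✓
L = 7 + 4 + 8 = 19 (odd)  ✗

parity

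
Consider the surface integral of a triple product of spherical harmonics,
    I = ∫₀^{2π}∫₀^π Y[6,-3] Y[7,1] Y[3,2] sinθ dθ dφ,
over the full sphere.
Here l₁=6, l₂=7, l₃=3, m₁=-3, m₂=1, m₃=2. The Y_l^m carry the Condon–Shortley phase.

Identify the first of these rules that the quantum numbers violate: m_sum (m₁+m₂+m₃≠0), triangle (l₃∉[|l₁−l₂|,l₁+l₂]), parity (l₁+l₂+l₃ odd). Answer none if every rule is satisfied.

m₁+m₂+m₃ = -3 + 1 + 2 = 0  ✓
triangle: |6−7|=1 ≤ l₃=3 ≤ 6+7=13  ✓
parity: l₁+l₂+l₃ = 16 is even  ✓

none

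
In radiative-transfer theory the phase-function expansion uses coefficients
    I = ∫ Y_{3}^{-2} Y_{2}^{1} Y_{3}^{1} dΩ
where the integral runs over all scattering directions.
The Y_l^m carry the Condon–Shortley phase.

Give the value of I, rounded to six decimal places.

0.162868

m-sum 0 ✓  L=8 even ✓  1≤3≤5 ✓
Π(2lᵢ+1) = 7×5×7 = 245
triangle coeff Δ(3,2,3) = 1/3780
Σ_t [0,2]: t=0:+1/24 t=1:−1/4 t=2:+1/24 = -1/6
(3j)²=4/105 [(3 2 3; 0 0 0)], sign=+1
Σ_t [1,2]: t=1:−1/48 t=2:+1/12 = 1/16
(3j)²=1/28 [(3 2 3; -2 1 1)], sign=+1
⇒ 4πI² = 1/3
I = (+1)√(1/3/(4π)) = 0.16286750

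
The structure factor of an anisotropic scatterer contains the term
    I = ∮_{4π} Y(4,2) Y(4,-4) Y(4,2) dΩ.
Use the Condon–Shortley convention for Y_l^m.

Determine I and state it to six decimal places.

Checks pass: Σm=0; 12 even; l₃=4∈[0,8].
(2·4+1)(2·4+1)(2·4+1) = 729
Δ: 4! 4! 4! / 13! → 1/450450
sum: t=0:+1/13824 t=1:−1/216 t=2:+1/64 t=3:−1/216 t=4:+1/13824 = 5/768
3j²(4 4 4; 0 0 0) = Δ·Π!·Σ² = 18/1001  (sign +1)
sum: t=0:+1/2304 = 1/2304
3j²(4 4 4; 2 -4 2) = Δ·Π!·Σ² = 5/143  (sign +1)
combine: 4πI² = 729·18/1001·5/143 = 65610/143143
take √, sign +1: I = 0.19098314

0.190983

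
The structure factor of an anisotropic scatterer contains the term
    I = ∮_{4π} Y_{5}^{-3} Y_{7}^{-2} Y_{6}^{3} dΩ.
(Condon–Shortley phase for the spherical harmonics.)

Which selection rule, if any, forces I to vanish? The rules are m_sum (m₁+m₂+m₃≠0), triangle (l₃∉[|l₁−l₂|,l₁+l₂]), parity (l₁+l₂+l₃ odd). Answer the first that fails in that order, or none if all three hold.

azimuthal sum: -3 − 2 + 3 = -2  ✗
2 ≤ 6 ≤ 12 (triangle on l)
L = 5 + 7 + 6 = 18 (even)

m_sum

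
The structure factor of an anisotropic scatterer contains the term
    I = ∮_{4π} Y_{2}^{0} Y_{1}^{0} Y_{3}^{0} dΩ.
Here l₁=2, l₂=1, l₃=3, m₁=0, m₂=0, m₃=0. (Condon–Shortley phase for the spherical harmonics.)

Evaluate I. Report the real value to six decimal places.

Checks pass: Σm=0; 6 even; l₃=3∈[1,3].
(2·2+1)(2·1+1)(2·3+1) = 105
Δ: 0! 4! 2! / 7! → 1/105
sum: t=0:+1/4 = 1/4
3j²(2 1 3; 0 0 0) = Δ·Π!·Σ² = 3/35  (sign -1)
(m-triple is (0,0,0) — same symbol as above.)
combine: 4πI² = 105·3/35·3/35 = 27/35
take √, sign +1: I = 0.24776670

0.247767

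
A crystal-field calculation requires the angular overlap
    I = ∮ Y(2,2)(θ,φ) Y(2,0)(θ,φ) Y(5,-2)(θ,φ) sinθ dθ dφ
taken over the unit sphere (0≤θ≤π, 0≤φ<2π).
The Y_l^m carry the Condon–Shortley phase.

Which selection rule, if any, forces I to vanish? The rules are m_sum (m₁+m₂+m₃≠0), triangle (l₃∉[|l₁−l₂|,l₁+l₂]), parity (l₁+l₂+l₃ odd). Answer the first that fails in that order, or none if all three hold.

Σmᵢ = 0  ✓
l₃∈[|l₁−l₂|,l₁+l₂]=[0,4], have l₃=5  ✗
Σlᵢ = 9 ⇒ odd

triangle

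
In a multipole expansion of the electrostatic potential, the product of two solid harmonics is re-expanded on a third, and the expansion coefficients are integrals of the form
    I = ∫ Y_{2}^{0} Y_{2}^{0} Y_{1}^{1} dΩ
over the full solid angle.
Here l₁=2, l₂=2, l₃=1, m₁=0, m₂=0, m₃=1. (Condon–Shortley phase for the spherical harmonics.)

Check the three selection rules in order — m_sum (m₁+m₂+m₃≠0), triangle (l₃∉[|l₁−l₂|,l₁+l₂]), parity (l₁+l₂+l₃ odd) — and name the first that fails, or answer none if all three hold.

m₁+m₂+m₃ = 0 + 0 + 1 = 1  ✗
triangle: |2−2|=0 ≤ l₃=1 ≤ 2+2=4
parity: l₁+l₂+l₃ = 5 is odd

m_sum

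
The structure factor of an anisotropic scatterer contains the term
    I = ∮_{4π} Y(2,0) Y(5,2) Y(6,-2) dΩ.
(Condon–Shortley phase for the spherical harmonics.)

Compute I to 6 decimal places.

0.000000

L=13 odd ⇒ parity kills the (l;000) factor ⇒ I = 0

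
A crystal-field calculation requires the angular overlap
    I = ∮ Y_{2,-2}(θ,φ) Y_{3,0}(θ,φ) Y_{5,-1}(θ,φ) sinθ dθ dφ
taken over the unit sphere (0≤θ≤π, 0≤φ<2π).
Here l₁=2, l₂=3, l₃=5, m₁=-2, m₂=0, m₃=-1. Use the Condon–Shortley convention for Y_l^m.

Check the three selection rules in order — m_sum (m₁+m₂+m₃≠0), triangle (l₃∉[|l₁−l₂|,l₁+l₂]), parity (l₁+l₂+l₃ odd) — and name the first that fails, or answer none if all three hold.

m_sum

Σmᵢ = -3  ✗
l₃∈[|l₁−l₂|,l₁+l₂]=[1,5], have l₃=5
Σlᵢ = 10 ⇒ even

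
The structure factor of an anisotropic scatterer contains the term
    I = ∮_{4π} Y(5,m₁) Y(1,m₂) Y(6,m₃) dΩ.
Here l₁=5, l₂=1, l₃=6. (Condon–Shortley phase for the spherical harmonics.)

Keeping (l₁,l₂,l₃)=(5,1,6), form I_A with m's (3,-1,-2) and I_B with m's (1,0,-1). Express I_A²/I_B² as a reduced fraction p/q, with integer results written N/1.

Shared (l₁,l₂,l₃)=(5,1,6): N and (l;000)² cancel in I_A²/I_B².
A: Δ = 0!·10!·2!/13! = 1/858; Racah Σ t=0..0: t=0:+1/161280 = 1/161280; ⇒ 3j(5 1 6; 3 -1 -2)² = 1/143, sgn +1
B: Δ = 0!·10!·2!/13! = 1/858; Racah Σ t=0..0: t=0:+1/17280 = 1/17280; ⇒ 3j(5 1 6; 1 0 -1)² = 35/858, sgn -1
I_A²/I_B² = (1/143)/(35/858) = 6/35

6/35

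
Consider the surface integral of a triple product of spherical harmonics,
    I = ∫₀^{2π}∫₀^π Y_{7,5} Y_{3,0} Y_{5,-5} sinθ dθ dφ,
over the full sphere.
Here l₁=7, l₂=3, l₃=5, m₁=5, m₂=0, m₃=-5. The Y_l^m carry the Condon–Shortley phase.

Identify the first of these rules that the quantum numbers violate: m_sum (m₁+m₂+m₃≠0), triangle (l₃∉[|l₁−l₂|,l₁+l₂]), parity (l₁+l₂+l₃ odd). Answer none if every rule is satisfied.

m₁+m₂+m₃ = 5 + 0 − 5 = 0  ✓
triangle: |7−3|=4 ≤ l₃=5 ≤ 7+3=10  ✓
parity: l₁+l₂+l₃ = 15 is odd  ✗

parity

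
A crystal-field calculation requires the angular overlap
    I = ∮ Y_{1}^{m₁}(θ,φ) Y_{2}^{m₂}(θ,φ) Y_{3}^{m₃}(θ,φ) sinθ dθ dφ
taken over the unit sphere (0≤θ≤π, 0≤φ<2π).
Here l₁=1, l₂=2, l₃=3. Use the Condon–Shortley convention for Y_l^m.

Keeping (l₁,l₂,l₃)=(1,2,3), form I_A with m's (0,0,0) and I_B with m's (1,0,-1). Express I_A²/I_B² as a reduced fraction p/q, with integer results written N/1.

3/2

Shared (l₁,l₂,l₃)=(1,2,3): N and (l;000)² cancel in I_A²/I_B².
A: Δ = 0!·2!·4!/7! = 1/105; Racah Σ t=0..0: t=0:+1/4 = 1/4; ⇒ 3j(1 2 3; 0 0 0)² = 3/35, sgn -1
B: Δ = 0!·2!·4!/7! = 1/105; Racah Σ t=0..0: t=0:+1/8 = 1/8; ⇒ 3j(1 2 3; 1 0 -1)² = 2/35, sgn +1
I_A²/I_B² = (3/35)/(2/35) = 3/2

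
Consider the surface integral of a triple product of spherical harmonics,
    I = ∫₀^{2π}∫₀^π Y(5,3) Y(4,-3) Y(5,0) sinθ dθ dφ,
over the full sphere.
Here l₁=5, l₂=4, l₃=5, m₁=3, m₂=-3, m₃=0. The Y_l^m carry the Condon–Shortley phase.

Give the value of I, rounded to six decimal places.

0.130198

Checks pass: Σm=0; 14 even; l₃=5∈[1,9].
(2·5+1)(2·4+1)(2·5+1) = 1089
Δ: 4! 6! 4! / 15! → 1/3153150
sum: t=0:+1/69120 t=1:−1/1728 t=2:+1/576 t=3:−1/1728 t=4:+1/69120 = 7/11520
3j²(5 4 5; 0 0 0) = Δ·Π!·Σ² = 2/143  (sign -1)
sum: t=0:+1/6912 t=1:−1/17280 = 1/11520
3j²(5 4 5; 3 -3 0) = Δ·Π!·Σ² = 2/143  (sign -1)
combine: 4πI² = 1089·2/143·2/143 = 36/169
take √, sign +1: I = 0.13019760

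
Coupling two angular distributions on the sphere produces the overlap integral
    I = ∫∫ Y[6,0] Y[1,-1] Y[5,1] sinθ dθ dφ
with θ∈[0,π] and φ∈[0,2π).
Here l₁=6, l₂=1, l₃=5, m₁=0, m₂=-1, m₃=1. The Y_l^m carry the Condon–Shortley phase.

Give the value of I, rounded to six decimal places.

m-sum 0 ✓  L=12 even ✓  5≤5≤7 ✓
Π(2lᵢ+1) = 13×3×11 = 429
triangle coeff Δ(6,1,5) = 1/858
Σ_t [1,1]: t=1:−1/14400 = -1/14400
(3j)²=6/143 [(6 1 5; 0 0 0)], sign=+1
Σ_t [0,0]: t=0:+1/34560 = 1/34560
(3j)²=5/286 [(6 1 5; 0 -1 1)], sign=+1
⇒ 4πI² = 45/143
I = (+1)√(45/143/(4π)) = 0.15824621

0.158246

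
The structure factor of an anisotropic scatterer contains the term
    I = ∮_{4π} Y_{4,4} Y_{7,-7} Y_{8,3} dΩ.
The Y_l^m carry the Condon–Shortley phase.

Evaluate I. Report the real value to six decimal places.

0.000000

L=19 odd ⇒ parity kills the (l;000) factor ⇒ I = 0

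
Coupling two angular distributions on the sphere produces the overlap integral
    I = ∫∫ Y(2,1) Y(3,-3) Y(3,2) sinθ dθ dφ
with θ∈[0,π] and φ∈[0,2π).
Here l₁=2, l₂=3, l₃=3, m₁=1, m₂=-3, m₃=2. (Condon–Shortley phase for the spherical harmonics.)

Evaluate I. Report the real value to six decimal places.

Checks pass: Σm=0; 8 even; l₃=3∈[1,5].
(2·2+1)(2·3+1)(2·3+1) = 245
Δ: 2! 2! 4! / 9! → 1/3780
sum: t=0:+1/24 t=1:−1/4 t=2:+1/24 = -1/6
3j²(2 3 3; 0 0 0) = Δ·Π!·Σ² = 4/105  (sign +1)
sum: t=0:+1/48 = 1/48
3j²(2 3 3; 1 -3 2) = Δ·Π!·Σ² = 5/84  (sign -1)
combine: 4πI² = 245·4/105·5/84 = 5/9
take √, sign -1: I = -0.21026104

-0.210261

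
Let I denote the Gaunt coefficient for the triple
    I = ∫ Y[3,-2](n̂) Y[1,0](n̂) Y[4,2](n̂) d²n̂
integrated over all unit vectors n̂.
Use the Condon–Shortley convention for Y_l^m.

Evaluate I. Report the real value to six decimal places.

0.213244

Rules hold: Σm=0, L=8 even, 2≤4≤4.
N = 7·3·9 = 189
Δ = 0!·6!·2!/9! = 1/252
Racah Σ t=0..0: t=0:+1/36 = 1/36
⇒ 3j(3 1 4; 0 0 0)² = 4/63, sgn +1
Racah Σ t=0..0: t=0:+1/120 = 1/120
⇒ 3j(3 1 4; -2 0 2)² = 1/21, sgn +1
4πI² = N·(3j₀)²·(3jₘ)² = 4/7
I = +1·√(0.571429/4π) = 0.21324362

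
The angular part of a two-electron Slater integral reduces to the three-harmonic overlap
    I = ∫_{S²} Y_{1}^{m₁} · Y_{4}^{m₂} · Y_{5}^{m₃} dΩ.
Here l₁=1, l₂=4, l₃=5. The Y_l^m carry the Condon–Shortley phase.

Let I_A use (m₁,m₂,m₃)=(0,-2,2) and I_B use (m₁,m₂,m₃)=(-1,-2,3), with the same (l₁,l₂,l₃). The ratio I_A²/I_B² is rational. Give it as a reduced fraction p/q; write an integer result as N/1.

l's match ⇒ only the (l;m) 3-j factors differ between A and B.
A: triangle coeff Δ(1,4,5) = 1/495; Σ_t [0,0]: t=0:+1/1440 = 1/1440; (3j)²=7/165 [(1 4 5; 0 -2 2)], sign=-1
B: triangle coeff Δ(1,4,5) = 1/495; Σ_t [0,0]: t=0:+1/2880 = 1/2880; (3j)²=28/495 [(1 4 5; -1 -2 3)], sign=+1
I_A²/I_B² = (7/165)/(28/495) = 3/4

3/4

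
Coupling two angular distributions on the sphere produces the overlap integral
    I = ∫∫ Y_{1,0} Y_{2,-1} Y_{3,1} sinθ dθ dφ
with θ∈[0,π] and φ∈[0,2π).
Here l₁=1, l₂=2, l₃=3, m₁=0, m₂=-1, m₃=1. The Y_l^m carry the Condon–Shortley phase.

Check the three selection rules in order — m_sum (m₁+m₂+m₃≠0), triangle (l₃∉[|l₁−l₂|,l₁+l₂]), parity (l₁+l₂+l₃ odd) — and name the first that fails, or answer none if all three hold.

Σmᵢ = 0  ✓
l₃∈[|l₁−l₂|,l₁+l₂]=[1,3], have l₃=3  ✓
Σlᵢ = 6 ⇒ even  ✓

none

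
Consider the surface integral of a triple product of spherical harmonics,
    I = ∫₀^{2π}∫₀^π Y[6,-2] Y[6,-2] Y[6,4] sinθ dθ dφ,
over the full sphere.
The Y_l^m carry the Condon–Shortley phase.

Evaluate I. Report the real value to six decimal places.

m-sum 0 ✓  L=18 even ✓  0≤6≤12 ✓
Π(2lᵢ+1) = 13×13×13 = 2197
triangle coeff Δ(6,6,6) = 1/325909584
Σ_t [0,6]: t=0:+1/373248000 t=1:−1/1728000 t=2:+1/110592 t=3:−1/46656 t=4:+1/110592 t=5:−1/1728000 t=6:+1/373248000 = -7/1555200
(3j)²=400/46189 [(6 6 6; 0 0 0)], sign=-1
Σ_t [2,4]: t=2:+1/1658880 t=3:−1/518400 t=4:+1/1658880 = -1/1382400
(3j)²=504/46189 [(6 6 6; -2 -2 4)], sign=-1
⇒ 4πI² = 2620800/12623809
I = (+1)√(2620800/12623809/(4π)) = 0.12853364

0.128534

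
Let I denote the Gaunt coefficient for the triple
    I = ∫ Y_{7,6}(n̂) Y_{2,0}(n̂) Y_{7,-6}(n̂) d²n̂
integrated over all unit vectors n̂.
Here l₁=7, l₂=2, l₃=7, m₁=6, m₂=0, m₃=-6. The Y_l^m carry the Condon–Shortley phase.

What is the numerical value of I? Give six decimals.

Checks pass: Σm=0; 16 even; l₃=7∈[5,9].
(2·7+1)(2·2+1)(2·7+1) = 1125
Δ: 2! 12! 2! / 17! → 1/185640
sum: t=0:+1/2419200 t=1:−1/518400 t=2:+1/2419200 = -1/907200
3j²(7 2 7; 0 0 0) = Δ·Π!·Σ² = 56/3315  (sign +1)
sum: t=0:+1/159667200 t=1:−1/479001600 = 1/239500800
3j²(7 2 7; 6 0 -6) = Δ·Π!·Σ² = 26/1785  (sign -1)
combine: 4πI² = 1125·56/3315·26/1785 = 80/289
take √, sign -1: I = -0.14841956

-0.148420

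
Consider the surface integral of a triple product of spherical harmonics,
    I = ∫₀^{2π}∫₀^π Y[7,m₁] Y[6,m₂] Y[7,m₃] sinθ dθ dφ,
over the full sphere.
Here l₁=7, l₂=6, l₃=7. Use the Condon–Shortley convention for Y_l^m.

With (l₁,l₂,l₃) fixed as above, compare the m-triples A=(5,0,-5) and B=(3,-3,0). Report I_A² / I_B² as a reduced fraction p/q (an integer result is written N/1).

l's match ⇒ only the (l;m) 3-j factors differ between A and B.
A: triangle coeff Δ(7,6,7) = 1/2444321880; Σ_t [0,2]: t=0:+1/746496000 t=1:−1/72576000 t=2:+1/92897280 = -1/597196800; (3j)²=55/100776 [(7 6 7; 5 0 -5)], sign=-1
B: triangle coeff Δ(7,6,7) = 1/2444321880; Σ_t [0,3]: t=0:+1/14929920 t=1:−1/4147200 t=2:+1/8294400 t=3:−1/130636800 = -1/16329600; (3j)²=1024/138567 [(7 6 7; 3 -3 0)], sign=+1
I_A²/I_B² = (55/100776)/(1024/138567) = 605/8192

605/8192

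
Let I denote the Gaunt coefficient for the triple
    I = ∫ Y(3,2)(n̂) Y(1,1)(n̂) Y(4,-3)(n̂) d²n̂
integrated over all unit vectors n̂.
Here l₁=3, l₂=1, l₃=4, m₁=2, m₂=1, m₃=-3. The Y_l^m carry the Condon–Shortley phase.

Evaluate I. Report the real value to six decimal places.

-0.282095

Checks pass: Σm=0; 8 even; l₃=4∈[2,4].
(2·3+1)(2·1+1)(2·4+1) = 189
Δ: 0! 6! 2! / 9! → 1/252
sum: t=0:+1/36 = 1/36
3j²(3 1 4; 0 0 0) = Δ·Π!·Σ² = 4/63  (sign +1)
sum: t=0:+1/240 = 1/240
3j²(3 1 4; 2 1 -3) = Δ·Π!·Σ² = 1/12  (sign -1)
combine: 4πI² = 189·4/63·1/12 = 1/1
take √, sign -1: I = -0.28209479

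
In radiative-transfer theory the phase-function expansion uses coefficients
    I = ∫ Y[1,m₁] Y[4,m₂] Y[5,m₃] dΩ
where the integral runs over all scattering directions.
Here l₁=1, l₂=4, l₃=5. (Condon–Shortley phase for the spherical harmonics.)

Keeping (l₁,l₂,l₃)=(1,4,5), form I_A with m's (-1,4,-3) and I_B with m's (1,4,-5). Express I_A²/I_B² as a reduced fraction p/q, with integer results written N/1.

1/45

l's match ⇒ only the (l;m) 3-j factors differ between A and B.
A: triangle coeff Δ(1,4,5) = 1/495; Σ_t [0,0]: t=0:+1/80640 = 1/80640; (3j)²=1/495 [(1 4 5; -1 4 -3)], sign=+1
B: triangle coeff Δ(1,4,5) = 1/495; Σ_t [0,0]: t=0:+1/80640 = 1/80640; (3j)²=1/11 [(1 4 5; 1 4 -5)], sign=+1
I_A²/I_B² = (1/495)/(1/11) = 1/45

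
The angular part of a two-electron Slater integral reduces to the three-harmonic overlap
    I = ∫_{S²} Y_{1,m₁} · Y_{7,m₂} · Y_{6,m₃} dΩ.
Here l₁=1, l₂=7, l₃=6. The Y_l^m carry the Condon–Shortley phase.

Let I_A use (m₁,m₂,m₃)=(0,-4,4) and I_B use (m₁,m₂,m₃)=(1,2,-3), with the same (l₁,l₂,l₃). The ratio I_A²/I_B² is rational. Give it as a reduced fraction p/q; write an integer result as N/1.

33/10

Same 1,7,6: normalisation and zero-m 3j drop out of the ratio.
A: Δ: 2! 0! 12! / 15! → 1/1365; sum: t=1:−1/7257600 = -1/7257600; 3j²(1 7 6; 0 -4 4) = Δ·Π!·Σ² = 11/455  (sign -1)
B: Δ: 2! 0! 12! / 15! → 1/1365; sum: t=0:+1/4354560 = 1/4354560; 3j²(1 7 6; 1 2 -3) = Δ·Π!·Σ² = 2/273  (sign -1)
I_A²/I_B² = (11/455)/(2/273) = 33/10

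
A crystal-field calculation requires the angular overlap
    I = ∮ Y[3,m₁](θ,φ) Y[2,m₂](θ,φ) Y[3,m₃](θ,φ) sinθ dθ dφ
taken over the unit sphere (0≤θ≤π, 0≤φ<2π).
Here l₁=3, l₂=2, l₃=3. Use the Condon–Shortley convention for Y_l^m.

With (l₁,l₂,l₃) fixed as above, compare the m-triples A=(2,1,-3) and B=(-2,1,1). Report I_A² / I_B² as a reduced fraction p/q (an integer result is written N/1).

5/3

Same 3,2,3: normalisation and zero-m 3j drop out of the ratio.
A: Δ: 2! 4! 2! / 9! → 1/3780; sum: t=1:−1/48 = -1/48; 3j²(3 2 3; 2 1 -3) = Δ·Π!·Σ² = 5/84  (sign -1)
B: Δ: 2! 4! 2! / 9! → 1/3780; sum: t=1:−1/48 t=2:+1/12 = 1/16; 3j²(3 2 3; -2 1 1) = Δ·Π!·Σ² = 1/28  (sign +1)
I_A²/I_B² = (5/84)/(1/28) = 5/3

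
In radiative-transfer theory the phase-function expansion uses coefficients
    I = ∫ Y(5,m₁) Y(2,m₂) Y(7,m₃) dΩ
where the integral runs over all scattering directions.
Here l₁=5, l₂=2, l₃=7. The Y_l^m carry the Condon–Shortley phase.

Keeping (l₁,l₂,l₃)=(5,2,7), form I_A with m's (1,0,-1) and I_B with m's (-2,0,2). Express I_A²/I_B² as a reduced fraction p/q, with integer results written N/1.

7/6

l's match ⇒ only the (l;m) 3-j factors differ between A and B.
A: triangle coeff Δ(5,2,7) = 1/15015; Σ_t [0,0]: t=0:+1/69120 = 1/69120; (3j)²=4/143 [(5 2 7; 1 0 -1)], sign=+1
B: triangle coeff Δ(5,2,7) = 1/15015; Σ_t [0,0]: t=0:+1/120960 = 1/120960; (3j)²=24/1001 [(5 2 7; -2 0 2)], sign=-1
I_A²/I_B² = (4/143)/(24/1001) = 7/6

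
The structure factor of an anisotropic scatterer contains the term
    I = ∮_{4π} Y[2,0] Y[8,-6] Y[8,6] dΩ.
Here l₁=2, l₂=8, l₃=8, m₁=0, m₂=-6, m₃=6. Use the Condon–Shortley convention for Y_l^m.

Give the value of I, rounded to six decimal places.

-0.079678

m-sum 0 ✓  L=18 even ✓  6≤8≤10 ✓
Π(2lᵢ+1) = 5×17×17 = 1445
triangle coeff Δ(2,8,8) = 1/348840
Σ_t [0,2]: t=0:+1/116121600 t=1:−1/25401600 t=2:+1/116121600 = -1/45158400
(3j)²=24/1615 [(2 8 8; 0 0 0)], sign=-1
Σ_t [0,2]: t=0:+1/3832012800 t=1:−1/6227020800 t=2:+1/348713164800 = 1/9686476800
(3j)²=6/1615 [(2 8 8; 0 -6 6)], sign=+1
⇒ 4πI² = 144/1805
I = (-1)√(144/1805/(4π)) = -0.07967787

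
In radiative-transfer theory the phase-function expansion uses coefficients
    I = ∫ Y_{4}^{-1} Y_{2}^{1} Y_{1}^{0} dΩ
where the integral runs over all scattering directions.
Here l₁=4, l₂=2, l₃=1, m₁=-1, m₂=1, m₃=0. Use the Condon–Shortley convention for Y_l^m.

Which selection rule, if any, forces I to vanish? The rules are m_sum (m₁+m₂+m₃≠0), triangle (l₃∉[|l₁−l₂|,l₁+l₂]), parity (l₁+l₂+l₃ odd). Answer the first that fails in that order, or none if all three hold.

triangle

azimuthal sum: -1 + 1 + 0 = 0  ✓
2 ≤ 1 ≤ 6 (triangle on l)  ✗
L = 4 + 2 + 1 = 7 (odd)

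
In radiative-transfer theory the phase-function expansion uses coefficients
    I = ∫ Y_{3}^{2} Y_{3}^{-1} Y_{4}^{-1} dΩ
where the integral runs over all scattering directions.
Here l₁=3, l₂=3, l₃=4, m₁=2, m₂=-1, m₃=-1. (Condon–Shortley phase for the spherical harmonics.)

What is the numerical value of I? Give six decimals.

0.145070

Checks pass: Σm=0; 10 even; l₃=4∈[0,6].
(2·3+1)(2·3+1)(2·4+1) = 441
Δ: 2! 4! 4! / 11! → 1/34650
sum: t=0:+1/72 t=1:−1/16 t=2:+1/72 = -5/144
3j²(3 3 4; 0 0 0) = Δ·Π!·Σ² = 2/77  (sign -1)
sum: t=0:+1/48 t=1:−1/144 = 1/72
3j²(3 3 4; 2 -1 -1) = Δ·Π!·Σ² = 16/693  (sign -1)
combine: 4πI² = 441·2/77·16/693 = 32/121
take √, sign +1: I = 0.14506992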